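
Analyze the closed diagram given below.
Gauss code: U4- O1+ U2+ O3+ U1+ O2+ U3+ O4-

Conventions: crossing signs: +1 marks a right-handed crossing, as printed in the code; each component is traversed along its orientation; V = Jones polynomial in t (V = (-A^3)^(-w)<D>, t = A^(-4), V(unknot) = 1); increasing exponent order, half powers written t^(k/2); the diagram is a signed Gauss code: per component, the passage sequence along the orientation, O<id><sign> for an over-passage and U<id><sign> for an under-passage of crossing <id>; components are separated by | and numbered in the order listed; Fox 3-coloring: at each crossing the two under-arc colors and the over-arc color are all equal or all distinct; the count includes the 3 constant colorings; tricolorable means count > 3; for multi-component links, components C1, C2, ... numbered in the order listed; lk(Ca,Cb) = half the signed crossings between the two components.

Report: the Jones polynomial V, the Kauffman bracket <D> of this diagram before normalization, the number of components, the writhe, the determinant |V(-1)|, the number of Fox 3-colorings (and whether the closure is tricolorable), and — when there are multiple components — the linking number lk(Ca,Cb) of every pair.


V(t) = t + t^3 - t^4
bracket: -A^-10 + A^-6 + A^2, w = +2
1 component, writhe +2, over 4 crossings
det 3, colorings 9 of 3^4 — tricolorable
observation: det 3 = |V(-1)|; divisible by 3, so tricolorable


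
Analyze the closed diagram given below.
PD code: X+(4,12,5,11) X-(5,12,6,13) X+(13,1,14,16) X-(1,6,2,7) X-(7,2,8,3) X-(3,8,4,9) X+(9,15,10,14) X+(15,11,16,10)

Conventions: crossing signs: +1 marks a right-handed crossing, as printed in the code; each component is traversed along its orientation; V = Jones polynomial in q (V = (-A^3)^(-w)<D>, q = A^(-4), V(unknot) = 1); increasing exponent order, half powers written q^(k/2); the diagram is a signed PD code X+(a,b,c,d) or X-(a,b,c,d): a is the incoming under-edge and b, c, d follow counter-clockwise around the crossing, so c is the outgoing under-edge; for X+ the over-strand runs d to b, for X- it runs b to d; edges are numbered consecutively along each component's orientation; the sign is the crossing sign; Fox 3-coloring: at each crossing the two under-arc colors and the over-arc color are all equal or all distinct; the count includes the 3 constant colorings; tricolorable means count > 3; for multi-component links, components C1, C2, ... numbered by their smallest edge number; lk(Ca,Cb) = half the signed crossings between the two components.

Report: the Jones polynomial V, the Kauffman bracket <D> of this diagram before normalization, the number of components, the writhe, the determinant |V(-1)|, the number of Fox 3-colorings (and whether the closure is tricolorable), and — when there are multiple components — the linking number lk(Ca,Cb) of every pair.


Jones polynomial: V(q) = -q^-3 + q^-2 - q^-1 + 3 - q + q^2 - q^3
<D> = -A^-12 + A^-8 - A^-4 + 3 - A^4 + A^8 - A^12; writhe 0
components 1, writhe 0 (8 crossings)
3-colorings: 27 of 3^8, det 9 — tricolorable
note: det 9 = |V(-1)|; divisible by 3, so tricolorable


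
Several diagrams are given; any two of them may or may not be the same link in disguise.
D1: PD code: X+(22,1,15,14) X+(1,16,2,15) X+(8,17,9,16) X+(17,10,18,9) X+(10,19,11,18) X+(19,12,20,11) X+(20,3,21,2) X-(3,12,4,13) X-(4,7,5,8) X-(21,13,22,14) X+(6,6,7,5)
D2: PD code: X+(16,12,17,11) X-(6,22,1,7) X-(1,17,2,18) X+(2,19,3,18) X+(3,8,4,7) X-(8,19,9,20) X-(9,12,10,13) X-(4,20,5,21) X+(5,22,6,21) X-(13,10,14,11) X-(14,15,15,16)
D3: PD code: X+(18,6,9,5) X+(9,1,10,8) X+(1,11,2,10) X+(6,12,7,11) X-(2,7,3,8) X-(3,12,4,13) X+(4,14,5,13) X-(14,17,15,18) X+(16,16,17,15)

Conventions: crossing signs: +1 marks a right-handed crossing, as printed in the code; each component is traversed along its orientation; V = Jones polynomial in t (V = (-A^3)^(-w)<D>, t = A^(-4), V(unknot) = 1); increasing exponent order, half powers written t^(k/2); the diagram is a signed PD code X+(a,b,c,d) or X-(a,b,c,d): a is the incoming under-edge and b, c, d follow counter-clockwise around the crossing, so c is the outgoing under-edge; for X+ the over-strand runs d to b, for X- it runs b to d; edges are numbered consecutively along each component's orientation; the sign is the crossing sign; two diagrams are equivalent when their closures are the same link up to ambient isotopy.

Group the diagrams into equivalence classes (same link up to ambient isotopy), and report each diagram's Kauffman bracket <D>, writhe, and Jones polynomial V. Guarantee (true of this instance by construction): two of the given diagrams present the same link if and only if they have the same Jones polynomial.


grouping into links: {D1} | {D2} | {D3}
V(D1) = -t^(3/2) + t^(5/2) - 2t^(7/2) + 2t^(9/2) - 2t^(11/2) + t^(13/2) - t^(15/2)  (w +5, c 11, <D> = A^-15 - A^-11 + 2A^-7 - 2A^-3 + 2A - A^5 + A^9)
D2 (bracket A^-11 + A^-7; 11 crossings at w = -3): V = -t^(-1/2) - t^(1/2)
V(D3) = -t^(1/2) + t^(3/2) - t^(5/2) - t^(9/2)  [9 crossings, <D> = A^-9 + A^-1 - A^3 + A^7, w = +3]
why: comparing 3 Jones polynomials yields 3 groups


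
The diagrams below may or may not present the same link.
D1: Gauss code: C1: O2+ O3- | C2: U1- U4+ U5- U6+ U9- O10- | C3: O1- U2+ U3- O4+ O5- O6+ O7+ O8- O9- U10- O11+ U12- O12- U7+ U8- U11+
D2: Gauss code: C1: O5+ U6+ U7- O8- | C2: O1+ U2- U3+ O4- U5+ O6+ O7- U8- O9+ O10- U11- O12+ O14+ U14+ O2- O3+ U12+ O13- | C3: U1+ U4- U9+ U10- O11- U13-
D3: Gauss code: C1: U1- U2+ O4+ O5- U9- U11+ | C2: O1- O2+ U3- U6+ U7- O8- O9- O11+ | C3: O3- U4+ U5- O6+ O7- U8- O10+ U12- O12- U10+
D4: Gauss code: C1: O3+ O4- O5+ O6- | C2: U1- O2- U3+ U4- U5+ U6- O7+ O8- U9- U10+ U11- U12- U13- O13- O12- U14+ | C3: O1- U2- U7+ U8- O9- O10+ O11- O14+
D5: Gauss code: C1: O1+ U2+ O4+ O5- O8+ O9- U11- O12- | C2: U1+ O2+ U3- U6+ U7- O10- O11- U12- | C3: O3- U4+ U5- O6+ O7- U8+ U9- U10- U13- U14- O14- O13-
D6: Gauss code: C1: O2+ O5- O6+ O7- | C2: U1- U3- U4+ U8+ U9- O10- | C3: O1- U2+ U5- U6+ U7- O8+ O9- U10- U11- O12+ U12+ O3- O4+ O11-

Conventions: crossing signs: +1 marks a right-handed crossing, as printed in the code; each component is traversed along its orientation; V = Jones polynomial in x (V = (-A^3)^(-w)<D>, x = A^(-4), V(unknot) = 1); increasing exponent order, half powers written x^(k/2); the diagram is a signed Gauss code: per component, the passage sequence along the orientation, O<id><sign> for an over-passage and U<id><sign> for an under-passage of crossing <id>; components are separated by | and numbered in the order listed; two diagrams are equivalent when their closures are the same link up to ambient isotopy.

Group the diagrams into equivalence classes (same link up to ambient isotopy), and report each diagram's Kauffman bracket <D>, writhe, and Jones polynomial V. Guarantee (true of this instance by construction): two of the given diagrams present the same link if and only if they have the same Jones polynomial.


classes: {D1, D2, D3, D4, D5, D6}
V(D1) = x^-3 + x^-2 + x^-1 + 1  [12 crossings, <D> = A^-6 + A^-2 + A^2 + A^6, w = -2]
V(D2) = x^-3 + x^-2 + x^-1 + 1  [14 crossings, <D> = 1 + A^4 + A^8 + A^12, w = 0]
V(D3) = x^-3 + x^-2 + x^-1 + 1  (w -2, c 12, <D> = A^-6 + A^-2 + A^2 + A^6)
V(D4) = x^-3 + x^-2 + x^-1 + 1  (w -4, c 14, <D> = A^-12 + A^-8 + A^-4 + 1)
V(D5) = x^-3 + x^-2 + x^-1 + 1  [14 crossings, <D> = A^-12 + A^-8 + A^-4 + 1, w = -4]
V(D6) = x^-3 + x^-2 + x^-1 + 1  (w -2, c 12, <D> = A^-6 + A^-2 + A^2 + A^6)
insight: all 6 diagrams share one V(x), hence one class


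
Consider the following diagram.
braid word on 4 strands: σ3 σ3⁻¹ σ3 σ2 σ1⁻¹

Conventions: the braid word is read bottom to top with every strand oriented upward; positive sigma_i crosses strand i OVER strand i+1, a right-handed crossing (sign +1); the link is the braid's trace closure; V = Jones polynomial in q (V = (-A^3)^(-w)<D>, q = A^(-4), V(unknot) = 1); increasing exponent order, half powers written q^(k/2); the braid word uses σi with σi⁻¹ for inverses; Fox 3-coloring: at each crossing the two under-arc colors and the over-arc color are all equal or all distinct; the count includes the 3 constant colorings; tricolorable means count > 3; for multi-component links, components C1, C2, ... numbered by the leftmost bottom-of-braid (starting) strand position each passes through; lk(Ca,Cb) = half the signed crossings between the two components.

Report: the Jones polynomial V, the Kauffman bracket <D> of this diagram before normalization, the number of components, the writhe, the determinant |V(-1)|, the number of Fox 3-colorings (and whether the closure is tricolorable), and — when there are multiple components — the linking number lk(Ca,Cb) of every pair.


V = 1
<D> = -A^3 (w = +1)
1 component over 5 crossings, w = +1
3 Fox colorings among 3^5, |V(-1)| = 1: not tricolorable
why: w = +1 (over 5 crossings) is diagram-only; (-A^3)^(-1) removes it from V


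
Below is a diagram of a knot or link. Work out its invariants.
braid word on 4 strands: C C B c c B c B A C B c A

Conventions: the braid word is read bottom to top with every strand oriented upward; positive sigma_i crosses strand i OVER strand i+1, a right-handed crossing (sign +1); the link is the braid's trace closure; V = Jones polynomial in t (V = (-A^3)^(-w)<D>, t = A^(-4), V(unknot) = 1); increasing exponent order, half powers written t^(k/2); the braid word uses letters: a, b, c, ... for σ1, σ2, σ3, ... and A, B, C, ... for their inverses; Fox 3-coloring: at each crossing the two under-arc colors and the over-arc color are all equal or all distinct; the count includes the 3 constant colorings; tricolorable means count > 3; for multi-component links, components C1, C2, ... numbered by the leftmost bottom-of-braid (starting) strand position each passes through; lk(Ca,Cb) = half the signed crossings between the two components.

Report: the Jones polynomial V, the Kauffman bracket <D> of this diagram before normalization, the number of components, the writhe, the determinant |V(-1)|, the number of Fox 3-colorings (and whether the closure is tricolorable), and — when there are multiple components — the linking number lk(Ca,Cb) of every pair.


Jones polynomial: V(t) = -t^-6 + t^-5 - t^-4 + 2t^-3 - t^-2 + t^-1
<D> = -A^-11 + A^-7 - 2A^-3 + A - A^5 + A^9; writhe -5
components 1, writhe -5 (13 crossings)
3-colorings: 3 of 3^13, det 7 — not tricolorable
note: V spans 5 powers of t: at least 5 crossings in any diagram


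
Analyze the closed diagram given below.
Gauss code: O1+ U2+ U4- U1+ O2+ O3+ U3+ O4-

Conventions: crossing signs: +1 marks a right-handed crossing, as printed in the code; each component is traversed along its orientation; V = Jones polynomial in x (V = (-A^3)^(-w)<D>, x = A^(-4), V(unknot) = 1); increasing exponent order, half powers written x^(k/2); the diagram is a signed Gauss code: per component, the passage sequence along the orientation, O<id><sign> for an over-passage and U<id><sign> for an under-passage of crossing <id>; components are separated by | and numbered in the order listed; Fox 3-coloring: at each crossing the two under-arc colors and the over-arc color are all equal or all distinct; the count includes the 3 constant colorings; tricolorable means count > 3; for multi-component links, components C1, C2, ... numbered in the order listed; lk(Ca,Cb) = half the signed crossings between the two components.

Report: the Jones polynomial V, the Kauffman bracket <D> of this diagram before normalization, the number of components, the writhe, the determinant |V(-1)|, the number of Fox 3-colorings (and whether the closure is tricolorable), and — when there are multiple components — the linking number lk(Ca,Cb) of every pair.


Jones polynomial: V(x) = 1
<D> = A^6; writhe +2
components 1, writhe +2 (4 crossings)
3-colorings: 3 of 3^4, det 1 — not tricolorable
note: w = +2 shifts under R1 moves; the (-A^3)^(-2) factor cancels that in V


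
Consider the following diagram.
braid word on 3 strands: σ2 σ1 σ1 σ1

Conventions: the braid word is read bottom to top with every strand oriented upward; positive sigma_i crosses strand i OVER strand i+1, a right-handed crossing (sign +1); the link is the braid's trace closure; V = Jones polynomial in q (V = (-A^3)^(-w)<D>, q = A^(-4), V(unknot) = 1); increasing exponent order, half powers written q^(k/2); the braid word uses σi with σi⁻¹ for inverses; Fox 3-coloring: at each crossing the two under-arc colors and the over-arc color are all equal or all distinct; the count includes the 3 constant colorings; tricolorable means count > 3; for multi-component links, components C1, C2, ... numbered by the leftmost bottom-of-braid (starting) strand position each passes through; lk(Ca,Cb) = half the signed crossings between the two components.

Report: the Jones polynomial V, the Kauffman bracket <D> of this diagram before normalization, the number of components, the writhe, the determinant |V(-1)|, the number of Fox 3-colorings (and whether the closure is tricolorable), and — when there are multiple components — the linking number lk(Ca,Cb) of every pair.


Jones polynomial: V(q) = q + q^3 - q^4
<D> = -A^-4 + 1 + A^8; writhe +4
components 1, writhe +4 (4 crossings)
3-colorings: 9 of 3^4, det 3 — tricolorable
note: |V(-1)| = 3: so tricolorable, since 3 divides 3


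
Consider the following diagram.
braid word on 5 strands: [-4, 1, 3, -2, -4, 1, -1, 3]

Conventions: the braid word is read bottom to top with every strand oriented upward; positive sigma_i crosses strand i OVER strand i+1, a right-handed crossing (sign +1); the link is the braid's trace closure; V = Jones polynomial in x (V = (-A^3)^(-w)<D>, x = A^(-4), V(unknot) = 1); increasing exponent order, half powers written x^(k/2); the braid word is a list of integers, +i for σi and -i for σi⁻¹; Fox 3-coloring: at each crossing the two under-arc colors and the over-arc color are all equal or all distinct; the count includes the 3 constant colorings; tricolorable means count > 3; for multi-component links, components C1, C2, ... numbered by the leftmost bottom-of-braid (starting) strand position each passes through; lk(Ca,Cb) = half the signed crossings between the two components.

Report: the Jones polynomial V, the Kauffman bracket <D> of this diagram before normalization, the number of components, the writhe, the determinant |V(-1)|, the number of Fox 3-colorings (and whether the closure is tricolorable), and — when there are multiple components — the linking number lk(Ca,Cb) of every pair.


V = x^-2 - x^-1 + 1 - x + x^2
<D> = A^-8 - A^-4 + 1 - A^4 + A^8 (w = 0)
1 component over 8 crossings, w = 0
3 Fox colorings among 3^8, |V(-1)| = 5: not tricolorable
why: V spans 4 powers of x: at least 4 crossings in any diagram


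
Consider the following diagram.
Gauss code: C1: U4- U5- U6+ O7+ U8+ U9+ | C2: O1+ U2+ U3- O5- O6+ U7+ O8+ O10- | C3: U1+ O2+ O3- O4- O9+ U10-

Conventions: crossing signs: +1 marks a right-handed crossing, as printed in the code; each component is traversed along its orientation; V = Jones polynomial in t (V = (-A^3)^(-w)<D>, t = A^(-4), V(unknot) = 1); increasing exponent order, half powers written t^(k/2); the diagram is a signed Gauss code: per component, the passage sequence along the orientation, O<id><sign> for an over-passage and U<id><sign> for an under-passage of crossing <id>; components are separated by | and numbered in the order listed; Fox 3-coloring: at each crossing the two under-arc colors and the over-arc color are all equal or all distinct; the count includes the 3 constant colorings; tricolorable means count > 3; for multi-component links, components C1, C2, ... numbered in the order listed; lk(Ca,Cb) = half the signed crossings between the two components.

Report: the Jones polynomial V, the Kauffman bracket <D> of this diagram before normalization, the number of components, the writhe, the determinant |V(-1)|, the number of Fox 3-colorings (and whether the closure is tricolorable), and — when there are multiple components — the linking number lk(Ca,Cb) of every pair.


V(t) = 1 + t + t^2 + t^3
bracket: A^-6 + A^-2 + A^2 + A^6, w = +2
3 components, writhe +2, over 10 crossings
lk(C1,C2) = +1
linking number lk(C1,C3) = 0
lk(C2,C3): 0
det 0, colorings 9 of 3^10 — tricolorable
observation: span 3 respects span(V) <= c + mu - 1 = 12 for this 3-component diagram


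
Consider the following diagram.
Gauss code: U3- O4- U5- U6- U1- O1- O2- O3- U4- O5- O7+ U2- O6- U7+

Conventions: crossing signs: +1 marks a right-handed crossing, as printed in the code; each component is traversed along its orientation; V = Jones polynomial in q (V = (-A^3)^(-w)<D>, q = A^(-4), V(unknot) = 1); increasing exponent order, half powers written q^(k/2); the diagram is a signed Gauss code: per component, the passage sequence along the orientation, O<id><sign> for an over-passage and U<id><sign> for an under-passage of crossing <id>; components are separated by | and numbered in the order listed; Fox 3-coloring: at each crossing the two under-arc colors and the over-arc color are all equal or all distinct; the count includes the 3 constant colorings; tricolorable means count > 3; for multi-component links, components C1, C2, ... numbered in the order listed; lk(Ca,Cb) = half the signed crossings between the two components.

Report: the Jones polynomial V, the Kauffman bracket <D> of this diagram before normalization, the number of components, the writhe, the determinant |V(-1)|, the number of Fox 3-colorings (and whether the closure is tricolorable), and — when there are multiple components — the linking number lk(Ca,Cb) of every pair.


V(q) = -q^-6 + q^-5 - q^-4 + 2q^-3 - q^-2 + q^-1
bracket: -A^-11 + A^-7 - 2A^-3 + A - A^5 + A^9, w = -5
1 component, writhe -5, over 7 crossings
det 7, colorings 3 of 3^7 — not tricolorable
observation: det 7 = |V(-1)|; not divisible by 3, so not tricolorable


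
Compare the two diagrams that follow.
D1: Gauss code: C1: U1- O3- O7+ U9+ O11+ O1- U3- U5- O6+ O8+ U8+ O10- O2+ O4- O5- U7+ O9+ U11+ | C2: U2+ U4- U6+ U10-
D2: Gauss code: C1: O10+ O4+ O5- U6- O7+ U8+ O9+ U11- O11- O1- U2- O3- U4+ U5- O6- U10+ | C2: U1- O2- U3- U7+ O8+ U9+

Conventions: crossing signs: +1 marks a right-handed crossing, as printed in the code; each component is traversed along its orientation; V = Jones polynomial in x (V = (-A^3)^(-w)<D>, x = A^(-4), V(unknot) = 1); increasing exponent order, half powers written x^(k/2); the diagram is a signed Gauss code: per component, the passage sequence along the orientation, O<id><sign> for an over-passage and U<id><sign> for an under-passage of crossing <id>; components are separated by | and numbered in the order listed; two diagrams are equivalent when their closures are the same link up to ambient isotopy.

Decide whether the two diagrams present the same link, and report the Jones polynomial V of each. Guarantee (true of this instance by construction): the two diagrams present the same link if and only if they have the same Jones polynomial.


same link: yes
V(D1) = -x^(-1/2) - x^(1/2)  [11 crossings, <D> = A + A^5, w = +1]
V(D2) = -x^(-1/2) - x^(1/2)  (w -1, c 11, <D> = A^-5 + A^-1)
note: Reidemeister moves carry D1 (11 crossings) to D2 (11)


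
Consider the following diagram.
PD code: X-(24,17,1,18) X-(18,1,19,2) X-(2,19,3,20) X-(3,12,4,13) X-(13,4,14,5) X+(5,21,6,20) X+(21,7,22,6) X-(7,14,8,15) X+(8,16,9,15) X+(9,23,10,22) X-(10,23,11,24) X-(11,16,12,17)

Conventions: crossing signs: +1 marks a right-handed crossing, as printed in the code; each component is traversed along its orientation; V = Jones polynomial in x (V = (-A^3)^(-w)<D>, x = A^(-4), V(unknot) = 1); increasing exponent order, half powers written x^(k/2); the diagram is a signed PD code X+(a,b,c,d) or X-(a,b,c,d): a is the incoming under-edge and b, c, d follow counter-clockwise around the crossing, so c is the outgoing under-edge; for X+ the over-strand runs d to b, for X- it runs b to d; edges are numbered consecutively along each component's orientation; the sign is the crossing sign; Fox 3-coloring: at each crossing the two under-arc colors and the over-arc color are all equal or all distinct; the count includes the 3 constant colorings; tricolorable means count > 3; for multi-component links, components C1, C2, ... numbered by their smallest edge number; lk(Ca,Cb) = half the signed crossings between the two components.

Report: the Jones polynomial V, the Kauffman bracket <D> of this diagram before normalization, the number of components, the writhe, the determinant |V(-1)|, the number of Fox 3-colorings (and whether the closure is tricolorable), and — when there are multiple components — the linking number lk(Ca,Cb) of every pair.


V(x) = x^-7 - 2x^-6 + 2x^-5 - 3x^-4 + 3x^-3 - 2x^-2 + 2x^-1
bracket: 2A^-8 - 2A^-4 + 3 - 3A^4 + 2A^8 - 2A^12 + A^16, w = -4
1 component, writhe -4, over 12 crossings
det 15, colorings 9 of 3^12 — tricolorable
observation: V spans 6 powers of x: at least 6 crossings in any diagram


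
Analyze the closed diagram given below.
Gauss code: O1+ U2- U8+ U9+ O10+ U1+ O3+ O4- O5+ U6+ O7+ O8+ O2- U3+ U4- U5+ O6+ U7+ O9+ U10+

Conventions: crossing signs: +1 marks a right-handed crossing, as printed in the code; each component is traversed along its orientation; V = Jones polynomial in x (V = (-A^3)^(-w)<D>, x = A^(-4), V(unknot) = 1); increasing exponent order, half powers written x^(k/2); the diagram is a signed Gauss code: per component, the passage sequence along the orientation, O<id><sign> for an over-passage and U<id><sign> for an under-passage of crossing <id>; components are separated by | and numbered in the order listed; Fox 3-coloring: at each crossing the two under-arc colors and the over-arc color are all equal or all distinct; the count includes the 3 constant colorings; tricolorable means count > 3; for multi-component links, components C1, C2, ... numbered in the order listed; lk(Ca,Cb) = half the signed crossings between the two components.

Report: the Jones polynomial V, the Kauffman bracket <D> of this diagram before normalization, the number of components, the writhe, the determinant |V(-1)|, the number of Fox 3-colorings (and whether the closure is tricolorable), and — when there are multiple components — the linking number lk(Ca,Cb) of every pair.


Jones polynomial: V(x) = x^2 + 2x^4 - 2x^5 + x^6 - 2x^7 + x^8
<D> = A^-14 - 2A^-10 + A^-6 - 2A^-2 + 2A^2 + A^10; writhe +6
components 1, writhe +6 (10 crossings)
3-colorings: 27 of 3^10, det 9 — tricolorable
note: w = +6 (over 10 crossings) is diagram-only; (-A^3)^(-6) removes it from V


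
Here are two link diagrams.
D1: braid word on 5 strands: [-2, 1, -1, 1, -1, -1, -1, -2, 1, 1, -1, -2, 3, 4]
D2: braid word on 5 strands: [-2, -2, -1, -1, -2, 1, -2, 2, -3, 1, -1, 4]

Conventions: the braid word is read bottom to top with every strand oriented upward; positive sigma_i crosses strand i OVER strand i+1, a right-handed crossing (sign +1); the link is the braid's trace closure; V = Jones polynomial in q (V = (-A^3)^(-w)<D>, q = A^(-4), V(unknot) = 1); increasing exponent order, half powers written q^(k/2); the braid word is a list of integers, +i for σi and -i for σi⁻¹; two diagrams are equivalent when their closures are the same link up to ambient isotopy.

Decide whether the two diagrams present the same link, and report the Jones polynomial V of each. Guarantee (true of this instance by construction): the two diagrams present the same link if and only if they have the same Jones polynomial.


equivalent: yes
D1 (bracket A^-2 - A^2 + 2A^6 - A^10 + A^14 - A^18; 14 crossings at w = -2): V = -q^-6 + q^-5 - q^-4 + 2q^-3 - q^-2 + q^-1
D2 (bracket A^-8 - A^-4 + 2 - A^4 + A^8 - A^12; 12 crossings at w = -4): V = -q^-6 + q^-5 - q^-4 + 2q^-3 - q^-2 + q^-1
key observation: all 2 diagrams share one V(q), hence one class


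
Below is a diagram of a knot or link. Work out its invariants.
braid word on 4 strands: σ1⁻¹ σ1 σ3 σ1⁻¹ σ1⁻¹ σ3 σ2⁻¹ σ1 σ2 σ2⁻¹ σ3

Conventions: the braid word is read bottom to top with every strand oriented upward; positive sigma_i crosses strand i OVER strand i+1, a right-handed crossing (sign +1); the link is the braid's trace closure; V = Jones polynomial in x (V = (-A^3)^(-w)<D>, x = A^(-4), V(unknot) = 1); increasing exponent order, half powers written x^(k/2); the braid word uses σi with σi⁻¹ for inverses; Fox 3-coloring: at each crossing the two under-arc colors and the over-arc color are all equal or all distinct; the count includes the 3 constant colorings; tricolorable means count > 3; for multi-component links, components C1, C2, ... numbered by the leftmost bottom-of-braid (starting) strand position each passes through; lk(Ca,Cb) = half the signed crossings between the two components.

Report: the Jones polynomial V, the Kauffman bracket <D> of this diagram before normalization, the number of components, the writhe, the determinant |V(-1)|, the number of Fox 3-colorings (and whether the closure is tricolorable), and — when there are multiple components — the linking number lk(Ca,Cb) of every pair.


V = x + x^3 - x^4
<D> = A^-13 - A^-9 - A^-1 (w = +1)
1 component over 11 crossings, w = +1
9 Fox colorings among 3^11, |V(-1)| = 3: tricolorable
why: |V(-1)| = 3: so tricolorable, since 3 divides 3


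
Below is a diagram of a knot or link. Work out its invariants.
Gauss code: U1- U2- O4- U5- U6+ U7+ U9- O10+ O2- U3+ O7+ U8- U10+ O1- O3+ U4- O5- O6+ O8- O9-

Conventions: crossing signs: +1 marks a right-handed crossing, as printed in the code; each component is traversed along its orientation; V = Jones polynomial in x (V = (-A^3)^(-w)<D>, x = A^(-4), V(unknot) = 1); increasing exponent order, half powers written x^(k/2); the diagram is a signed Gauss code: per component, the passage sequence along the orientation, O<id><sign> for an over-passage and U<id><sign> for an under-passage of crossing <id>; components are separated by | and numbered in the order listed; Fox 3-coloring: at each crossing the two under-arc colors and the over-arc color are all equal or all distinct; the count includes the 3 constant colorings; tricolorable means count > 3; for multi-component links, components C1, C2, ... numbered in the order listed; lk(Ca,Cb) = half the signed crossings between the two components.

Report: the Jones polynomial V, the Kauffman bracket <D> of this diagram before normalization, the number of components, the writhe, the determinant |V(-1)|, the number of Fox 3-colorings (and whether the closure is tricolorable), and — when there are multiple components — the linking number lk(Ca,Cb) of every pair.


Jones polynomial: V(x) = -x^-5 + x^-4 - x^-3 + 2x^-2 - x^-1 + 2 - x
<D> = -A^-10 + 2A^-6 - A^-2 + 2A^2 - A^6 + A^10 - A^14; writhe -2
components 1, writhe -2 (10 crossings)
3-colorings: 9 of 3^10, det 9 — tricolorable
note: |V(-1)| = 9: so tricolorable, since 3 divides 9


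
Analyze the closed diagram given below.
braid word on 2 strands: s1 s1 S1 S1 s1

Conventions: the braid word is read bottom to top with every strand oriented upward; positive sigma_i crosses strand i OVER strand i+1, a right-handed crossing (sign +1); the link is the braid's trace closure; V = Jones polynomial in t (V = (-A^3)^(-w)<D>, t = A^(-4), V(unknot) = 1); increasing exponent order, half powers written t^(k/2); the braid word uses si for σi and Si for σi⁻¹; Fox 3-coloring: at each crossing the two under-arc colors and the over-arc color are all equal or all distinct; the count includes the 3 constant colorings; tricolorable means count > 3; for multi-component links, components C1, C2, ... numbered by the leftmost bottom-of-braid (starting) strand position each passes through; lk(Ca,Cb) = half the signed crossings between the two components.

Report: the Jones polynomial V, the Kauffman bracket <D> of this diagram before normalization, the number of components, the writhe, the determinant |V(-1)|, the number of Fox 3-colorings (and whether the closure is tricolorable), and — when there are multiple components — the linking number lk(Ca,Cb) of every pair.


V = 1
<D> = -A^3 (w = +1)
1 component over 5 crossings, w = +1
3 Fox colorings among 3^5, |V(-1)| = 1: not tricolorable
why: a (2,1) torus form — a single generator 1 times


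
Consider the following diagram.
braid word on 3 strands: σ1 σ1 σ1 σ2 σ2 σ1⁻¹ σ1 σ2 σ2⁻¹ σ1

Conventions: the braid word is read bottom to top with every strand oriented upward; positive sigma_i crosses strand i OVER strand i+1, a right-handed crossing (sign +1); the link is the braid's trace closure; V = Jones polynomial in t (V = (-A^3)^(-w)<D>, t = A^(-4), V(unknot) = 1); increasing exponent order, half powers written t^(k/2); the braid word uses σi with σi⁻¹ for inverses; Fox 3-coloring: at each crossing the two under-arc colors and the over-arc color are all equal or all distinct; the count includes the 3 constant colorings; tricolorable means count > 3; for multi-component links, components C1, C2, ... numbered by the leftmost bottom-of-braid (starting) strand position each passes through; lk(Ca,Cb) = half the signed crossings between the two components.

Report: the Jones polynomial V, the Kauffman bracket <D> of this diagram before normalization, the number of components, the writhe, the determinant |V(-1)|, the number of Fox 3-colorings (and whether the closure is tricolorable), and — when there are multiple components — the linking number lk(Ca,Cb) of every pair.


V(t) = t^2 + 2t^4 - t^5 + 2t^6 - t^7 + t^8
bracket: A^-14 - A^-10 + 2A^-6 - A^-2 + 2A^2 + A^10, w = +6
3 components, writhe +6, over 10 crossings
lk(C1,C2) = +2
linking number lk(C1,C3) = +1
lk(C2,C3): 0
det 8, colorings 3 of 3^10 — not tricolorable
observation: w = +6 shifts under R1 moves; the (-A^3)^(-6) factor cancels that in V


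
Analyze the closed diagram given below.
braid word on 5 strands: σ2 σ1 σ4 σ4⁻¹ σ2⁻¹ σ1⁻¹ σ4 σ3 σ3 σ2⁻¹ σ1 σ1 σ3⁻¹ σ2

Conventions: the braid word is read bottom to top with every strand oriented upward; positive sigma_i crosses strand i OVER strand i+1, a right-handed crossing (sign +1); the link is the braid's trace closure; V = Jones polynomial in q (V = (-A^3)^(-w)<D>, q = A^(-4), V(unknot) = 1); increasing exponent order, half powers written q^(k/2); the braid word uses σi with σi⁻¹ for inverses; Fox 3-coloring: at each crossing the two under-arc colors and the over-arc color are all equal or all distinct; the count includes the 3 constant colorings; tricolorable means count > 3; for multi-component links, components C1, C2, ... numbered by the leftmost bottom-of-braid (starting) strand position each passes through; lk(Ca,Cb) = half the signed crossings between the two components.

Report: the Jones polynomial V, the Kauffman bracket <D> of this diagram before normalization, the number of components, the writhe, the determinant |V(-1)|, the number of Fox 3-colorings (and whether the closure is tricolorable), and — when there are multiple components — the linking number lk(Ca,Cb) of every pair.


Jones polynomial: V(q) = q - q^2 + 2q^3 - q^4 + q^5 - q^6
<D> = -A^-12 + A^-8 - A^-4 + 2 - A^4 + A^8; writhe +4
components 1, writhe +4 (14 crossings)
3-colorings: 3 of 3^14, det 7 — not tricolorable
note: V spans 5 powers of q: at least 5 crossings in any diagram


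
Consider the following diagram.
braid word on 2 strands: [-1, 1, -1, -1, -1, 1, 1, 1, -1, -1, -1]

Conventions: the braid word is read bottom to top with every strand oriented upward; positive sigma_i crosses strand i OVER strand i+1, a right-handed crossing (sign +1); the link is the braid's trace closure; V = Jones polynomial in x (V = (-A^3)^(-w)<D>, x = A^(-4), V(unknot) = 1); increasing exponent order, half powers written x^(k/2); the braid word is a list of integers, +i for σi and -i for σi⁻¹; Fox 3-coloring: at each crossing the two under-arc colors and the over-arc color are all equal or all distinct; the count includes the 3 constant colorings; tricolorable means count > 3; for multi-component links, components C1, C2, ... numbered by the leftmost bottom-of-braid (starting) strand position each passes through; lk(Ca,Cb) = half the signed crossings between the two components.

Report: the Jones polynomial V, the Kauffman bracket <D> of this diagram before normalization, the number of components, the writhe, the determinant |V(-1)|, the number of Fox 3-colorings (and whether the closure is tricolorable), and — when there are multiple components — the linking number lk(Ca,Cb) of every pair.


V(x) = -x^-4 + x^-3 + x^-1
bracket: -A^-5 - A^3 + A^7, w = -3
1 component, writhe -3, over 11 crossings
det 3, colorings 9 of 3^11 — tricolorable
observation: V spans 3 powers of x: at least 3 crossings in any diagram


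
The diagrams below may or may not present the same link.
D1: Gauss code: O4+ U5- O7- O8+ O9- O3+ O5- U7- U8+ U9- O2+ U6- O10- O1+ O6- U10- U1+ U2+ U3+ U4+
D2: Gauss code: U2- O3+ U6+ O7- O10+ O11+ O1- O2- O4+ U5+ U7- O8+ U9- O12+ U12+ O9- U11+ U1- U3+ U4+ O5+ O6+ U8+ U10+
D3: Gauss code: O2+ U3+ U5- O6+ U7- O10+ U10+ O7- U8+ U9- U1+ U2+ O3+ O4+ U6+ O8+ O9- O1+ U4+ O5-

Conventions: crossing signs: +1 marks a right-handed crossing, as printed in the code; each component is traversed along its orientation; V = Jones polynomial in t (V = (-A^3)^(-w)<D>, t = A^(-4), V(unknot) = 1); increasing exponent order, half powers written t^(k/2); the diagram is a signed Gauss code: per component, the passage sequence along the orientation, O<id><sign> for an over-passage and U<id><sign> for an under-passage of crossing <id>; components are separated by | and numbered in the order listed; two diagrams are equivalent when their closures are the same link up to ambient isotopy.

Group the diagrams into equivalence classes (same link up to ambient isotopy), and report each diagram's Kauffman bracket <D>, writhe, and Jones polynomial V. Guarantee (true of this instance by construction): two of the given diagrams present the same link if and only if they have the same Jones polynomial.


grouping into links: {D1} | {D2, D3}
V(D1) = 1  (w 0, c 10, <D> = 1)
V(D2) = t - t^2 + 2t^3 - t^4 + t^5 - t^6  [12 crossings, <D> = -A^-12 + A^-8 - A^-4 + 2 - A^4 + A^8, w = +4]
V(D3) = t - t^2 + 2t^3 - t^4 + t^5 - t^6  (w +4, c 10, <D> = -A^-12 + A^-8 - A^-4 + 2 - A^4 + A^8)
key observation: V(t) takes 2 values over 3 diagrams, fixing the grouping


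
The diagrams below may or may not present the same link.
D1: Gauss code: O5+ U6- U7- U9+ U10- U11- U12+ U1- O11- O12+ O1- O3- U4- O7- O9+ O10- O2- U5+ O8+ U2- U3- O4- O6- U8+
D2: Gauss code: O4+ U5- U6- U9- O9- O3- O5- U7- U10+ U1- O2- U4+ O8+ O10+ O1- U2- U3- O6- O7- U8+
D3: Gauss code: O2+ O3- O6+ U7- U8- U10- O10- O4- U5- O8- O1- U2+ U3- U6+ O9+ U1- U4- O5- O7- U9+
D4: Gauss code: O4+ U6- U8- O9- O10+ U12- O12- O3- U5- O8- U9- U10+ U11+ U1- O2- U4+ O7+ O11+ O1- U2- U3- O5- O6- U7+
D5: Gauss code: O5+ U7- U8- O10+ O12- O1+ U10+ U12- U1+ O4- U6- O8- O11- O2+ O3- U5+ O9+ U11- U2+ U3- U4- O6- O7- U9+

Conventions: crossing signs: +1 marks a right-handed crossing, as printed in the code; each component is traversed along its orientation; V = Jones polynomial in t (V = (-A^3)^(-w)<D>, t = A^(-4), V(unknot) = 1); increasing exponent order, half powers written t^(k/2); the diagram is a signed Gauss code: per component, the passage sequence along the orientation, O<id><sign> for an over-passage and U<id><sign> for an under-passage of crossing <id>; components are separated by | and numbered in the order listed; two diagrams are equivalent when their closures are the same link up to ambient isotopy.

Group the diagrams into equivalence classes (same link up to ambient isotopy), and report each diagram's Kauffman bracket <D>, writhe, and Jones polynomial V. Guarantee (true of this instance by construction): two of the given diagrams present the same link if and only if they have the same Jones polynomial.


equivalence classes: {D1, D2, D3, D4, D5}
D1 (bracket A^-16 - A^-12 + 2A^-8 - 2A^-4 + 2 - 2A^4 + A^8; 12 crossings at w = -4): V = t^-5 - 2t^-4 + 2t^-3 - 2t^-2 + 2t^-1 - 1 + t
V(D2) = t^-5 - 2t^-4 + 2t^-3 - 2t^-2 + 2t^-1 - 1 + t  (w -4, c 10, <D> = A^-16 - A^-12 + 2A^-8 - 2A^-4 + 2 - 2A^4 + A^8)
V(D3) = t^-5 - 2t^-4 + 2t^-3 - 2t^-2 + 2t^-1 - 1 + t  [10 crossings, <D> = A^-16 - A^-12 + 2A^-8 - 2A^-4 + 2 - 2A^4 + A^8, w = -4]
V(D4) = t^-5 - 2t^-4 + 2t^-3 - 2t^-2 + 2t^-1 - 1 + t  (w -4, c 12, <D> = A^-16 - A^-12 + 2A^-8 - 2A^-4 + 2 - 2A^4 + A^8)
D5 (bracket A^-10 - A^-6 + 2A^-2 - 2A^2 + 2A^6 - 2A^10 + A^14; 12 crossings at w = -2): V = t^-5 - 2t^-4 + 2t^-3 - 2t^-2 + 2t^-1 - 1 + t
key observation: one V(t) for all 5 diagrams — one class (guaranteed)


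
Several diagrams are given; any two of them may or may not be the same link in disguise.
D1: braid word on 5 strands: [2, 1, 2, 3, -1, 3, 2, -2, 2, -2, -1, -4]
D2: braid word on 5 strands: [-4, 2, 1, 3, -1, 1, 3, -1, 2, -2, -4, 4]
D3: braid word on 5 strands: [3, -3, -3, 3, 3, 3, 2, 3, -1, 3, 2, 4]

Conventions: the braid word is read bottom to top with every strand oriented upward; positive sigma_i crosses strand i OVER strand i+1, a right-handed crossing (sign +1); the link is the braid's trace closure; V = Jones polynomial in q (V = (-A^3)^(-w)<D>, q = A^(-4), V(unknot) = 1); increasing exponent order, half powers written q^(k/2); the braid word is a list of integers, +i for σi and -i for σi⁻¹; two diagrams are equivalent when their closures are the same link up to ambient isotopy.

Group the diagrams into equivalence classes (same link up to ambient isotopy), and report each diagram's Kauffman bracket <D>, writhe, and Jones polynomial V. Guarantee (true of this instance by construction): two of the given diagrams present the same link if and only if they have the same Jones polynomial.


classes: {D1, D2} | {D3}
V(D1) = 1 + q + q^2 + q^3  [12 crossings, <D> = A^-6 + A^-2 + A^2 + A^6, w = +2]
V(D2) = 1 + q + q^2 + q^3  [12 crossings, <D> = A^-6 + A^-2 + A^2 + A^6, w = +2]
V(D3) = q^2 + q^4 + 2q^6  [12 crossings, <D> = 2A^-6 + A^2 + A^10, w = +6]
note: 2 classes among 3 diagrams; unequal V(q) rules out equality


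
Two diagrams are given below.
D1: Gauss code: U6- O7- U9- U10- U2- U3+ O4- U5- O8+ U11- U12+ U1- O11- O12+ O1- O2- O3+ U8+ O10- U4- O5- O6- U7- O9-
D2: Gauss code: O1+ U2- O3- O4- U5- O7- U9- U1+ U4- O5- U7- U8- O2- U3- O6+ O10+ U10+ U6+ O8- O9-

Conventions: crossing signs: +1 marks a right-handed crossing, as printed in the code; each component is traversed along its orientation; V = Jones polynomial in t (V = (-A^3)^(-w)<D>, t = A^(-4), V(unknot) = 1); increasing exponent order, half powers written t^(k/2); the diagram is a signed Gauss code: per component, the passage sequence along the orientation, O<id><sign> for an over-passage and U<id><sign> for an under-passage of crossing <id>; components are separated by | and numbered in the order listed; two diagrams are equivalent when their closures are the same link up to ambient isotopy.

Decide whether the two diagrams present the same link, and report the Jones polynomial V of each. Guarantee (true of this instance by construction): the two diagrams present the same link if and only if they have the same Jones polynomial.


equivalent: yes
D1 (bracket A^-10 + 2A^-2 - 2A^2 + A^6 - 2A^10 + A^14; 12 crossings at w = -6): V = t^-8 - 2t^-7 + t^-6 - 2t^-5 + 2t^-4 + t^-2
V(D2) = t^-8 - 2t^-7 + t^-6 - 2t^-5 + 2t^-4 + t^-2  [10 crossings, <D> = A^-4 + 2A^4 - 2A^8 + A^12 - 2A^16 + A^20, w = -4]
observation: all 2 diagrams share one V(t), hence one class


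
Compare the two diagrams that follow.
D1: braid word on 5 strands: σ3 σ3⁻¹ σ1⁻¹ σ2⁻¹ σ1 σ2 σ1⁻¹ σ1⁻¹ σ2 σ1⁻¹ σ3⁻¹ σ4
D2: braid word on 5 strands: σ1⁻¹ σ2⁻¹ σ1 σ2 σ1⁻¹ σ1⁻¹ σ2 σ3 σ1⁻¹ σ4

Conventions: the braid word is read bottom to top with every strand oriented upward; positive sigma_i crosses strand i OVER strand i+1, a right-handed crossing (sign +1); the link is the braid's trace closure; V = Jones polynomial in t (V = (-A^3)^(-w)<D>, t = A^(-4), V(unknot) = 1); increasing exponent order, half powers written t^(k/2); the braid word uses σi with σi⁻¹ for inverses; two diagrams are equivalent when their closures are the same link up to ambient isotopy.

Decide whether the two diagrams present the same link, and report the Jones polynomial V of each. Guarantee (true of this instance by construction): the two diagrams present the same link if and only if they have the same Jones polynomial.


equivalent: yes
D1 (bracket A^-10 - A^-6 + 2A^-2 - 2A^2 + 2A^6 - 2A^10 + A^14; 12 crossings at w = -2): V = t^-5 - 2t^-4 + 2t^-3 - 2t^-2 + 2t^-1 - 1 + t
V(D2) = t^-5 - 2t^-4 + 2t^-3 - 2t^-2 + 2t^-1 - 1 + t  [10 crossings, <D> = A^-4 - 1 + 2A^4 - 2A^8 + 2A^12 - 2A^16 + A^20, w = 0]
observation: one V(t) for all 2 diagrams — one class (guaranteed)
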